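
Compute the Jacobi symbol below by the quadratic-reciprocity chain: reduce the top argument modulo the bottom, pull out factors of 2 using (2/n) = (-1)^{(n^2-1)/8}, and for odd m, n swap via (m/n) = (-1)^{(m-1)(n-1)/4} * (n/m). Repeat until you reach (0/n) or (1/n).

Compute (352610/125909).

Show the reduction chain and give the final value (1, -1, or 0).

1

(352610/125909): 352610 mod 125909 = 100792, so (352610/125909) = (100792/125909)
factor out 2^3: 100792 = 2^3·12599; with 125909 mod 8 = 5, (2/125909) = -1; sign now -1; continue with (12599/125909)
flip (12599/125909) -> (125909/12599): both odd, 12599 mod 4 = 3, 125909 mod 4 = 1, so the flip contributes +1; sign now -1
(125909/12599): 125909 mod 12599 = 12518, so (125909/12599) = (12518/12599)
factor out 2^1: 12518 = 2^1·6259; with 12599 mod 8 = 7, (2/12599) = +1; sign now -1; continue with (6259/12599)
flip (6259/12599) -> (12599/6259): both odd, 6259 mod 4 = 3, 12599 mod 4 = 3, so the flip contributes -1; sign now +1
(12599/6259): 12599 mod 6259 = 81, so (12599/6259) = (81/6259)
flip (81/6259) -> (6259/81): both odd, 81 mod 4 = 1, 6259 mod 4 = 3, so the flip contributes +1; sign now +1
(6259/81): 6259 mod 81 = 22, so (6259/81) = (22/81)
factor out 2^1: 22 = 2^1·11; with 81 mod 8 = 1, (2/81) = +1; sign now +1; continue with (11/81)
flip (11/81) -> (81/11): both odd, 11 mod 4 = 3, 81 mod 4 = 1, so the flip contributes +1; sign now +1
(81/11): 81 mod 11 = 4, so (81/11) = (4/11)
factor out 2^2: 4 = 2^2·1; with 11 mod 8 = 3, (2/11) = -1; sign now +1; continue with (1/11)
reached (1/11) = 1, so the symbol is +1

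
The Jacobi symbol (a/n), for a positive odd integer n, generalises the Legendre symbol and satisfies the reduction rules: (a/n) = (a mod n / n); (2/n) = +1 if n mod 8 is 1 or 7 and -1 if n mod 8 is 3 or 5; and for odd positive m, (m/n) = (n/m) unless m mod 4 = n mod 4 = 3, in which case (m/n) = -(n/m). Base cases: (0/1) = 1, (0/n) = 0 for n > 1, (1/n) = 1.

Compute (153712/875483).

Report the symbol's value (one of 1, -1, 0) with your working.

153712 = 2^4·9607; (2/875483) = -1 since 875483 mod 8 = 3, so (153712/875483) = (-1)^4·(9607/875483); sign now +1
reciprocity: (9607/875483) = -1·(875483/9607) since 9607 mod 4 = 3, 875483 mod 4 = 3; sign now -1
(875483/9607) = (1246/9607)   [reduce mod 9607]
1246 = 2^1·623; (2/9607) = +1 since 9607 mod 8 = 7, so (1246/9607) = (+1)^1·(623/9607); sign now -1
reciprocity: (623/9607) = -1·(9607/623) since 623 mod 4 = 3, 9607 mod 4 = 3; sign now +1
(9607/623) = (262/623)   [reduce mod 623]
262 = 2^1·131; (2/623) = +1 since 623 mod 8 = 7, so (262/623) = (+1)^1·(131/623); sign now +1
reciprocity: (131/623) = -1·(623/131) since 131 mod 4 = 3, 623 mod 4 = 3; sign now -1
(623/131) = (99/131)   [reduce mod 131]
reciprocity: (99/131) = -1·(131/99) since 99 mod 4 = 3, 131 mod 4 = 3; sign now +1
(131/99) = (32/99)   [reduce mod 99]
32 = 2^5·1; (2/99) = -1 since 99 mod 8 = 3, so (32/99) = (-1)^5·(1/99); sign now -1
(1/99) = 1; final value = sign = -1

-1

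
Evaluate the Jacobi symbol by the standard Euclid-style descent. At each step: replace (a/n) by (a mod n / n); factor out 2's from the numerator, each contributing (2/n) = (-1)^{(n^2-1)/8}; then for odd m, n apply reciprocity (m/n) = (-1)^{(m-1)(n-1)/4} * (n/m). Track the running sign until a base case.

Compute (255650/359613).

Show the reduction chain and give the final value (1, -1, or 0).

-1

factor out 2^1: 255650 = 2^1·127825; with 359613 mod 8 = 5, (2/359613) = -1; sign now -1; continue with (127825/359613)
flip (127825/359613) -> (359613/127825): both odd, 127825 mod 4 = 1, 359613 mod 4 = 1, so the flip contributes +1; sign now -1
(359613/127825): 359613 mod 127825 = 103963, so (359613/127825) = (103963/127825)
flip (103963/127825) -> (127825/103963): both odd, 103963 mod 4 = 3, 127825 mod 4 = 1, so the flip contributes +1; sign now -1
(127825/103963): 127825 mod 103963 = 23862, so (127825/103963) = (23862/103963)
factor out 2^1: 23862 = 2^1·11931; with 103963 mod 8 = 3, (2/103963) = -1; sign now +1; continue with (11931/103963)
flip (11931/103963) -> (103963/11931): both odd, 11931 mod 4 = 3, 103963 mod 4 = 3, so the flip contributes -1; sign now -1
(103963/11931): 103963 mod 11931 = 8515, so (103963/11931) = (8515/11931)
flip (8515/11931) -> (11931/8515): both odd, 8515 mod 4 = 3, 11931 mod 4 = 3, so the flip contributes -1; sign now +1
(11931/8515): 11931 mod 8515 = 3416, so (11931/8515) = (3416/8515)
factor out 2^3: 3416 = 2^3·427; with 8515 mod 8 = 3, (2/8515) = -1; sign now -1; continue with (427/8515)
flip (427/8515) -> (8515/427): both odd, 427 mod 4 = 3, 8515 mod 4 = 3, so the flip contributes -1; sign now +1
(8515/427): 8515 mod 427 = 402, so (8515/427) = (402/427)
factor out 2^1: 402 = 2^1·201; with 427 mod 8 = 3, (2/427) = -1; sign now -1; continue with (201/427)
flip (201/427) -> (427/201): both odd, 201 mod 4 = 1, 427 mod 4 = 3, so the flip contributes +1; sign now -1
(427/201): 427 mod 201 = 25, so (427/201) = (25/201)
flip (25/201) -> (201/25): both odd, 25 mod 4 = 1, 201 mod 4 = 1, so the flip contributes +1; sign now -1
(201/25): 201 mod 25 = 1, so (201/25) = (1/25)
reached (1/25) = 1, so the symbol is -1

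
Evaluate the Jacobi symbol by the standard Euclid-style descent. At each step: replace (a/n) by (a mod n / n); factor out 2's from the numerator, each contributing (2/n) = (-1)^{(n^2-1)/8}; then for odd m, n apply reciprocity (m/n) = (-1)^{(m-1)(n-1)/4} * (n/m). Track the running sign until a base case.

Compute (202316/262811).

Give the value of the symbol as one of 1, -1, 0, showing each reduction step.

factor out 2^2: 202316 = 2^2·50579; with 262811 mod 8 = 3, (2/262811) = -1; sign now +1; continue with (50579/262811)
flip (50579/262811) -> (262811/50579): both odd, 50579 mod 4 = 3, 262811 mod 4 = 3, so the flip contributes -1; sign now -1
(262811/50579): 262811 mod 50579 = 9916, so (262811/50579) = (9916/50579)
factor out 2^2: 9916 = 2^2·2479; with 50579 mod 8 = 3, (2/50579) = -1; sign now -1; continue with (2479/50579)
flip (2479/50579) -> (50579/2479): both odd, 2479 mod 4 = 3, 50579 mod 4 = 3, so the flip contributes -1; sign now +1
(50579/2479): 50579 mod 2479 = 999, so (50579/2479) = (999/2479)
flip (999/2479) -> (2479/999): both odd, 999 mod 4 = 3, 2479 mod 4 = 3, so the flip contributes -1; sign now -1
(2479/999): 2479 mod 999 = 481, so (2479/999) = (481/999)
flip (481/999) -> (999/481): both odd, 481 mod 4 = 1, 999 mod 4 = 3, so the flip contributes +1; sign now -1
(999/481): 999 mod 481 = 37, so (999/481) = (37/481)
flip (37/481) -> (481/37): both odd, 37 mod 4 = 1, 481 mod 4 = 1, so the flip contributes +1; sign now -1
(481/37): 481 mod 37 = 0, so (481/37) = (0/37)
reached (0/37); gcd(a, n) > 1, so (0/37) = 0 and the symbol is 0

0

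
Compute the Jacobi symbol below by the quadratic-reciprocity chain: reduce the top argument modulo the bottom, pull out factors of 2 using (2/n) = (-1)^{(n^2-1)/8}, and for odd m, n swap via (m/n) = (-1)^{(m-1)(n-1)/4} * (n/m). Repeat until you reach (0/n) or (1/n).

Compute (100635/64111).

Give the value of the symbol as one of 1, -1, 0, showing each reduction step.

(100635/64111): 100635 mod 64111 = 36524, so (100635/64111) = (36524/64111)
factor out 2^2: 36524 = 2^2·9131; with 64111 mod 8 = 7, (2/64111) = +1; sign now +1; continue with (9131/64111)
flip (9131/64111) -> (64111/9131): both odd, 9131 mod 4 = 3, 64111 mod 4 = 3, so the flip contributes -1; sign now -1
(64111/9131): 64111 mod 9131 = 194, so (64111/9131) = (194/9131)
factor out 2^1: 194 = 2^1·97; with 9131 mod 8 = 3, (2/9131) = -1; sign now +1; continue with (97/9131)
flip (97/9131) -> (9131/97): both odd, 97 mod 4 = 1, 9131 mod 4 = 3, so the flip contributes +1; sign now +1
(9131/97): 9131 mod 97 = 13, so (9131/97) = (13/97)
flip (13/97) -> (97/13): both odd, 13 mod 4 = 1, 97 mod 4 = 1, so the flip contributes +1; sign now +1
(97/13): 97 mod 13 = 6, so (97/13) = (6/13)
factor out 2^1: 6 = 2^1·3; with 13 mod 8 = 5, (2/13) = -1; sign now -1; continue with (3/13)
flip (3/13) -> (13/3): both odd, 3 mod 4 = 3, 13 mod 4 = 1, so the flip contributes +1; sign now -1
(13/3): 13 mod 3 = 1, so (13/3) = (1/3)
reached (1/3) = 1, so the symbol is -1

-1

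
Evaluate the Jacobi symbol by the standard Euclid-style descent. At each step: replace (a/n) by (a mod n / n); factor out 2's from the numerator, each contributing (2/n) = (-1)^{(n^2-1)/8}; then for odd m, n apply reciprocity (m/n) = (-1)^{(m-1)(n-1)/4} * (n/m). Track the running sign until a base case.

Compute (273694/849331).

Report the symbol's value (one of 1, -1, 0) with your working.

-1

factor out 2^1: 273694 = 2^1·136847; with 849331 mod 8 = 3, (2/849331) = -1; sign now -1; continue with (136847/849331)
flip (136847/849331) -> (849331/136847): both odd, 136847 mod 4 = 3, 849331 mod 4 = 3, so the flip contributes -1; sign now +1
(849331/136847): 849331 mod 136847 = 28249, so (849331/136847) = (28249/136847)
flip (28249/136847) -> (136847/28249): both odd, 28249 mod 4 = 1, 136847 mod 4 = 3, so the flip contributes +1; sign now +1
(136847/28249): 136847 mod 28249 = 23851, so (136847/28249) = (23851/28249)
flip (23851/28249) -> (28249/23851): both odd, 23851 mod 4 = 3, 28249 mod 4 = 1, so the flip contributes +1; sign now +1
(28249/23851): 28249 mod 23851 = 4398, so (28249/23851) = (4398/23851)
factor out 2^1: 4398 = 2^1·2199; with 23851 mod 8 = 3, (2/23851) = -1; sign now -1; continue with (2199/23851)
flip (2199/23851) -> (23851/2199): both odd, 2199 mod 4 = 3, 23851 mod 4 = 3, so the flip contributes -1; sign now +1
(23851/2199): 23851 mod 2199 = 1861, so (23851/2199) = (1861/2199)
flip (1861/2199) -> (2199/1861): both odd, 1861 mod 4 = 1, 2199 mod 4 = 3, so the flip contributes +1; sign now +1
(2199/1861): 2199 mod 1861 = 338, so (2199/1861) = (338/1861)
factor out 2^1: 338 = 2^1·169; with 1861 mod 8 = 5, (2/1861) = -1; sign now -1; continue with (169/1861)
flip (169/1861) -> (1861/169): both odd, 169 mod 4 = 1, 1861 mod 4 = 1, so the flip contributes +1; sign now -1
(1861/169): 1861 mod 169 = 2, so (1861/169) = (2/169)
factor out 2^1: 2 = 2^1·1; with 169 mod 8 = 1, (2/169) = +1; sign now -1; continue with (1/169)
reached (1/169) = 1, so the symbol is -1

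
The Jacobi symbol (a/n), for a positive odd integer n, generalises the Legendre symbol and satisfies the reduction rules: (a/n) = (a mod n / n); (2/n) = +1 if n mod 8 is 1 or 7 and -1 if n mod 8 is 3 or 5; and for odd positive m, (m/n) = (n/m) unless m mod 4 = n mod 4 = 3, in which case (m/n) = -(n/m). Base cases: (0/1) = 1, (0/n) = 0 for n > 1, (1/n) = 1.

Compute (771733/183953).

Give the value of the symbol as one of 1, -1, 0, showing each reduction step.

(771733/183953) = (35921/183953)   [reduce mod 183953]
reciprocity: (35921/183953) = +1·(183953/35921) since 35921 mod 4 = 1, 183953 mod 4 = 1; sign now +1
(183953/35921) = (4348/35921)   [reduce mod 35921]
4348 = 2^2·1087; (2/35921) = +1 since 35921 mod 8 = 1, so (4348/35921) = (+1)^2·(1087/35921); sign now +1
reciprocity: (1087/35921) = +1·(35921/1087) since 1087 mod 4 = 3, 35921 mod 4 = 1; sign now +1
(35921/1087) = (50/1087)   [reduce mod 1087]
50 = 2^1·25; (2/1087) = +1 since 1087 mod 8 = 7, so (50/1087) = (+1)^1·(25/1087); sign now +1
reciprocity: (25/1087) = +1·(1087/25) since 25 mod 4 = 1, 1087 mod 4 = 3; sign now +1
(1087/25) = (12/25)   [reduce mod 25]
12 = 2^2·3; (2/25) = +1 since 25 mod 8 = 1, so (12/25) = (+1)^2·(3/25); sign now +1
reciprocity: (3/25) = +1·(25/3) since 3 mod 4 = 3, 25 mod 4 = 1; sign now +1
(25/3) = (1/3)   [reduce mod 3]
(1/3) = 1; final value = sign = +1

1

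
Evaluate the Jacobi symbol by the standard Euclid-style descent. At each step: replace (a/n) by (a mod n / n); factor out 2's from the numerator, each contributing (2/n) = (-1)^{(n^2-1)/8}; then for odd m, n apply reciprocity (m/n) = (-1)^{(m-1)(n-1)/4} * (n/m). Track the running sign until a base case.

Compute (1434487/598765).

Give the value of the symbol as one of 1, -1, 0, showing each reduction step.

1

(1434487/598765): 1434487 mod 598765 = 236957, so (1434487/598765) = (236957/598765)
flip (236957/598765) -> (598765/236957): both odd, 236957 mod 4 = 1, 598765 mod 4 = 1, so the flip contributes +1; sign now +1
(598765/236957): 598765 mod 236957 = 124851, so (598765/236957) = (124851/236957)
flip (124851/236957) -> (236957/124851): both odd, 124851 mod 4 = 3, 236957 mod 4 = 1, so the flip contributes +1; sign now +1
(236957/124851): 236957 mod 124851 = 112106, so (236957/124851) = (112106/124851)
factor out 2^1: 112106 = 2^1·56053; with 124851 mod 8 = 3, (2/124851) = -1; sign now -1; continue with (56053/124851)
flip (56053/124851) -> (124851/56053): both odd, 56053 mod 4 = 1, 124851 mod 4 = 3, so the flip contributes +1; sign now -1
(124851/56053): 124851 mod 56053 = 12745, so (124851/56053) = (12745/56053)
flip (12745/56053) -> (56053/12745): both odd, 12745 mod 4 = 1, 56053 mod 4 = 1, so the flip contributes +1; sign now -1
(56053/12745): 56053 mod 12745 = 5073, so (56053/12745) = (5073/12745)
flip (5073/12745) -> (12745/5073): both odd, 5073 mod 4 = 1, 12745 mod 4 = 1, so the flip contributes +1; sign now -1
(12745/5073): 12745 mod 5073 = 2599, so (12745/5073) = (2599/5073)
flip (2599/5073) -> (5073/2599): both odd, 2599 mod 4 = 3, 5073 mod 4 = 1, so the flip contributes +1; sign now -1
(5073/2599): 5073 mod 2599 = 2474, so (5073/2599) = (2474/2599)
factor out 2^1: 2474 = 2^1·1237; with 2599 mod 8 = 7, (2/2599) = +1; sign now -1; continue with (1237/2599)
flip (1237/2599) -> (2599/1237): both odd, 1237 mod 4 = 1, 2599 mod 4 = 3, so the flip contributes +1; sign now -1
(2599/1237): 2599 mod 1237 = 125, so (2599/1237) = (125/1237)
flip (125/1237) -> (1237/125): both odd, 125 mod 4 = 1, 1237 mod 4 = 1, so the flip contributes +1; sign now -1
(1237/125): 1237 mod 125 = 112, so (1237/125) = (112/125)
factor out 2^4: 112 = 2^4·7; with 125 mod 8 = 5, (2/125) = -1; sign now -1; continue with (7/125)
flip (7/125) -> (125/7): both odd, 7 mod 4 = 3, 125 mod 4 = 1, so the flip contributes +1; sign now -1
(125/7): 125 mod 7 = 6, so (125/7) = (6/7)
factor out 2^1: 6 = 2^1·3; with 7 mod 8 = 7, (2/7) = +1; sign now -1; continue with (3/7)
flip (3/7) -> (7/3): both odd, 3 mod 4 = 3, 7 mod 4 = 3, so the flip contributes -1; sign now +1
(7/3): 7 mod 3 = 1, so (7/3) = (1/3)
reached (1/3) = 1, so the symbol is +1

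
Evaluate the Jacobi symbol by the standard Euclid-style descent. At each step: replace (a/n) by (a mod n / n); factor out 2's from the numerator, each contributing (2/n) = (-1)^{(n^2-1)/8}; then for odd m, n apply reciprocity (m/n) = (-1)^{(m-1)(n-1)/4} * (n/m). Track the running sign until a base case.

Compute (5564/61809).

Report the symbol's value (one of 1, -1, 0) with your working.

1

5564 = 2^2·1391; (2/61809) = +1 since 61809 mod 8 = 1, so (5564/61809) = (+1)^2·(1391/61809); sign now +1
reciprocity: (1391/61809) = +1·(61809/1391) since 1391 mod 4 = 3, 61809 mod 4 = 1; sign now +1
(61809/1391) = (605/1391)   [reduce mod 1391]
reciprocity: (605/1391) = +1·(1391/605) since 605 mod 4 = 1, 1391 mod 4 = 3; sign now +1
(1391/605) = (181/605)   [reduce mod 605]
reciprocity: (181/605) = +1·(605/181) since 181 mod 4 = 1, 605 mod 4 = 1; sign now +1
(605/181) = (62/181)   [reduce mod 181]
62 = 2^1·31; (2/181) = -1 since 181 mod 8 = 5, so (62/181) = (-1)^1·(31/181); sign now -1
reciprocity: (31/181) = +1·(181/31) since 31 mod 4 = 3, 181 mod 4 = 1; sign now -1
(181/31) = (26/31)   [reduce mod 31]
26 = 2^1·13; (2/31) = +1 since 31 mod 8 = 7, so (26/31) = (+1)^1·(13/31); sign now -1
reciprocity: (13/31) = +1·(31/13) since 13 mod 4 = 1, 31 mod 4 = 3; sign now -1
(31/13) = (5/13)   [reduce mod 13]
reciprocity: (5/13) = +1·(13/5) since 5 mod 4 = 1, 13 mod 4 = 1; sign now -1
(13/5) = (3/5)   [reduce mod 5]
reciprocity: (3/5) = +1·(5/3) since 3 mod 4 = 3, 5 mod 4 = 1; sign now -1
(5/3) = (2/3)   [reduce mod 3]
2 = 2^1·1; (2/3) = -1 since 3 mod 8 = 3, so (2/3) = (-1)^1·(1/3); sign now +1
(1/3) = 1; final value = sign = +1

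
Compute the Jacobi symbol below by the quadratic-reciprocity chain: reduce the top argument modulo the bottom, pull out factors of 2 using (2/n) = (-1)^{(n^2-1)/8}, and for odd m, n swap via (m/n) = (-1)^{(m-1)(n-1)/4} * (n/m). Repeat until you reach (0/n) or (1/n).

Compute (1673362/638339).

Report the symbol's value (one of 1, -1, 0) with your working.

1

(1673362/638339): 1673362 mod 638339 = 396684, so (1673362/638339) = (396684/638339)
factor out 2^2: 396684 = 2^2·99171; with 638339 mod 8 = 3, (2/638339) = -1; sign now +1; continue with (99171/638339)
flip (99171/638339) -> (638339/99171): both odd, 99171 mod 4 = 3, 638339 mod 4 = 3, so the flip contributes -1; sign now -1
(638339/99171): 638339 mod 99171 = 43313, so (638339/99171) = (43313/99171)
flip (43313/99171) -> (99171/43313): both odd, 43313 mod 4 = 1, 99171 mod 4 = 3, so the flip contributes +1; sign now -1
(99171/43313): 99171 mod 43313 = 12545, so (99171/43313) = (12545/43313)
flip (12545/43313) -> (43313/12545): both odd, 12545 mod 4 = 1, 43313 mod 4 = 1, so the flip contributes +1; sign now -1
(43313/12545): 43313 mod 12545 = 5678, so (43313/12545) = (5678/12545)
factor out 2^1: 5678 = 2^1·2839; with 12545 mod 8 = 1, (2/12545) = +1; sign now -1; continue with (2839/12545)
flip (2839/12545) -> (12545/2839): both odd, 2839 mod 4 = 3, 12545 mod 4 = 1, so the flip contributes +1; sign now -1
(12545/2839): 12545 mod 2839 = 1189, so (12545/2839) = (1189/2839)
flip (1189/2839) -> (2839/1189): both odd, 1189 mod 4 = 1, 2839 mod 4 = 3, so the flip contributes +1; sign now -1
(2839/1189): 2839 mod 1189 = 461, so (2839/1189) = (461/1189)
flip (461/1189) -> (1189/461): both odd, 461 mod 4 = 1, 1189 mod 4 = 1, so the flip contributes +1; sign now -1
(1189/461): 1189 mod 461 = 267, so (1189/461) = (267/461)
flip (267/461) -> (461/267): both odd, 267 mod 4 = 3, 461 mod 4 = 1, so the flip contributes +1; sign now -1
(461/267): 461 mod 267 = 194, so (461/267) = (194/267)
factor out 2^1: 194 = 2^1·97; with 267 mod 8 = 3, (2/267) = -1; sign now +1; continue with (97/267)
flip (97/267) -> (267/97): both odd, 97 mod 4 = 1, 267 mod 4 = 3, so the flip contributes +1; sign now +1
(267/97): 267 mod 97 = 73, so (267/97) = (73/97)
flip (73/97) -> (97/73): both odd, 73 mod 4 = 1, 97 mod 4 = 1, so the flip contributes +1; sign now +1
(97/73): 97 mod 73 = 24, so (97/73) = (24/73)
factor out 2^3: 24 = 2^3·3; with 73 mod 8 = 1, (2/73) = +1; sign now +1; continue with (3/73)
flip (3/73) -> (73/3): both odd, 3 mod 4 = 3, 73 mod 4 = 1, so the flip contributes +1; sign now +1
(73/3): 73 mod 3 = 1, so (73/3) = (1/3)
reached (1/3) = 1, so the symbol is +1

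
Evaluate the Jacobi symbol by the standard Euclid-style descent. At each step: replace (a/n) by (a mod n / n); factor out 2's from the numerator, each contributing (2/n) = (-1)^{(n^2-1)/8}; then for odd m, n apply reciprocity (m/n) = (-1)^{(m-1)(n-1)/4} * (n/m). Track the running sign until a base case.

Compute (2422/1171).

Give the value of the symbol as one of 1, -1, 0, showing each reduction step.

1

(2422/1171) = (80/1171)   [reduce mod 1171]
80 = 2^4·5; (2/1171) = -1 since 1171 mod 8 = 3, so (80/1171) = (-1)^4·(5/1171); sign now +1
reciprocity: (5/1171) = +1·(1171/5) since 5 mod 4 = 1, 1171 mod 4 = 3; sign now +1
(1171/5) = (1/5)   [reduce mod 5]
(1/5) = 1; final value = sign = +1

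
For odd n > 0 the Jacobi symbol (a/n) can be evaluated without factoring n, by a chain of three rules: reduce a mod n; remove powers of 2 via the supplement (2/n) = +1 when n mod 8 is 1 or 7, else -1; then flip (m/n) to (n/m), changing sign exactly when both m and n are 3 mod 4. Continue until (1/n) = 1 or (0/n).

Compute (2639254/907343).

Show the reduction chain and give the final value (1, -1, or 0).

(2639254/907343) = (824568/907343)   [reduce mod 907343]
824568 = 2^3·103071; (2/907343) = +1 since 907343 mod 8 = 7, so (824568/907343) = (+1)^3·(103071/907343); sign now +1
reciprocity: (103071/907343) = -1·(907343/103071) since 103071 mod 4 = 3, 907343 mod 4 = 3; sign now -1
(907343/103071) = (82775/103071)   [reduce mod 103071]
reciprocity: (82775/103071) = -1·(103071/82775) since 82775 mod 4 = 3, 103071 mod 4 = 3; sign now +1
(103071/82775) = (20296/82775)   [reduce mod 82775]
20296 = 2^3·2537; (2/82775) = +1 since 82775 mod 8 = 7, so (20296/82775) = (+1)^3·(2537/82775); sign now +1
reciprocity: (2537/82775) = +1·(82775/2537) since 2537 mod 4 = 1, 82775 mod 4 = 3; sign now +1
(82775/2537) = (1591/2537)   [reduce mod 2537]
reciprocity: (1591/2537) = +1·(2537/1591) since 1591 mod 4 = 3, 2537 mod 4 = 1; sign now +1
(2537/1591) = (946/1591)   [reduce mod 1591]
946 = 2^1·473; (2/1591) = +1 since 1591 mod 8 = 7, so (946/1591) = (+1)^1·(473/1591); sign now +1
reciprocity: (473/1591) = +1·(1591/473) since 473 mod 4 = 1, 1591 mod 4 = 3; sign now +1
(1591/473) = (172/473)   [reduce mod 473]
172 = 2^2·43; (2/473) = +1 since 473 mod 8 = 1, so (172/473) = (+1)^2·(43/473); sign now +1
reciprocity: (43/473) = +1·(473/43) since 43 mod 4 = 3, 473 mod 4 = 1; sign now +1
(473/43) = (0/43)   [reduce mod 43]
(0/43) = 0   [gcd(a, n) > 1]; final value = 0

0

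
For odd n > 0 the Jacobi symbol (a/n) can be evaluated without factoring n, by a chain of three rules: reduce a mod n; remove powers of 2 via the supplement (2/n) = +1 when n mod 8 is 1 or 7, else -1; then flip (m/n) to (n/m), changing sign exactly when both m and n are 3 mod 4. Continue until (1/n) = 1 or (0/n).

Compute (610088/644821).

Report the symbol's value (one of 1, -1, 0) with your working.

factor out 2^3: 610088 = 2^3·76261; with 644821 mod 8 = 5, (2/644821) = -1; sign now -1; continue with (76261/644821)
flip (76261/644821) -> (644821/76261): both odd, 76261 mod 4 = 1, 644821 mod 4 = 1, so the flip contributes +1; sign now -1
(644821/76261): 644821 mod 76261 = 34733, so (644821/76261) = (34733/76261)
flip (34733/76261) -> (76261/34733): both odd, 34733 mod 4 = 1, 76261 mod 4 = 1, so the flip contributes +1; sign now -1
(76261/34733): 76261 mod 34733 = 6795, so (76261/34733) = (6795/34733)
flip (6795/34733) -> (34733/6795): both odd, 6795 mod 4 = 3, 34733 mod 4 = 1, so the flip contributes +1; sign now -1
(34733/6795): 34733 mod 6795 = 758, so (34733/6795) = (758/6795)
factor out 2^1: 758 = 2^1·379; with 6795 mod 8 = 3, (2/6795) = -1; sign now +1; continue with (379/6795)
flip (379/6795) -> (6795/379): both odd, 379 mod 4 = 3, 6795 mod 4 = 3, so the flip contributes -1; sign now -1
(6795/379): 6795 mod 379 = 352, so (6795/379) = (352/379)
factor out 2^5: 352 = 2^5·11; with 379 mod 8 = 3, (2/379) = -1; sign now +1; continue with (11/379)
flip (11/379) -> (379/11): both odd, 11 mod 4 = 3, 379 mod 4 = 3, so the flip contributes -1; sign now -1
(379/11): 379 mod 11 = 5, so (379/11) = (5/11)
flip (5/11) -> (11/5): both odd, 5 mod 4 = 1, 11 mod 4 = 3, so the flip contributes +1; sign now -1
(11/5): 11 mod 5 = 1, so (11/5) = (1/5)
reached (1/5) = 1, so the symbol is -1

-1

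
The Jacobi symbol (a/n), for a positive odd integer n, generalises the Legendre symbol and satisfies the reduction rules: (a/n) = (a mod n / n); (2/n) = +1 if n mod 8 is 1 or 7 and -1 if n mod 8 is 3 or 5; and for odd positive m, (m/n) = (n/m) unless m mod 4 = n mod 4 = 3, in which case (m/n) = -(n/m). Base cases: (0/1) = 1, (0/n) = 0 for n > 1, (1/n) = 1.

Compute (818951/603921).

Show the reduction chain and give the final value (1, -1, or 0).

1

(818951/603921): 818951 mod 603921 = 215030, so (818951/603921) = (215030/603921)
factor out 2^1: 215030 = 2^1·107515; with 603921 mod 8 = 1, (2/603921) = +1; sign now +1; continue with (107515/603921)
flip (107515/603921) -> (603921/107515): both odd, 107515 mod 4 = 3, 603921 mod 4 = 1, so the flip contributes +1; sign now +1
(603921/107515): 603921 mod 107515 = 66346, so (603921/107515) = (66346/107515)
factor out 2^1: 66346 = 2^1·33173; with 107515 mod 8 = 3, (2/107515) = -1; sign now -1; continue with (33173/107515)
flip (33173/107515) -> (107515/33173): both odd, 33173 mod 4 = 1, 107515 mod 4 = 3, so the flip contributes +1; sign now -1
(107515/33173): 107515 mod 33173 = 7996, so (107515/33173) = (7996/33173)
factor out 2^2: 7996 = 2^2·1999; with 33173 mod 8 = 5, (2/33173) = -1; sign now -1; continue with (1999/33173)
flip (1999/33173) -> (33173/1999): both odd, 1999 mod 4 = 3, 33173 mod 4 = 1, so the flip contributes +1; sign now -1
(33173/1999): 33173 mod 1999 = 1189, so (33173/1999) = (1189/1999)
flip (1189/1999) -> (1999/1189): both odd, 1189 mod 4 = 1, 1999 mod 4 = 3, so the flip contributes +1; sign now -1
(1999/1189): 1999 mod 1189 = 810, so (1999/1189) = (810/1189)
factor out 2^1: 810 = 2^1·405; with 1189 mod 8 = 5, (2/1189) = -1; sign now +1; continue with (405/1189)
flip (405/1189) -> (1189/405): both odd, 405 mod 4 = 1, 1189 mod 4 = 1, so the flip contributes +1; sign now +1
(1189/405): 1189 mod 405 = 379, so (1189/405) = (379/405)
flip (379/405) -> (405/379): both odd, 379 mod 4 = 3, 405 mod 4 = 1, so the flip contributes +1; sign now +1
(405/379): 405 mod 379 = 26, so (405/379) = (26/379)
factor out 2^1: 26 = 2^1·13; with 379 mod 8 = 3, (2/379) = -1; sign now -1; continue with (13/379)
flip (13/379) -> (379/13): both odd, 13 mod 4 = 1, 379 mod 4 = 3, so the flip contributes +1; sign now -1
(379/13): 379 mod 13 = 2, so (379/13) = (2/13)
factor out 2^1: 2 = 2^1·1; with 13 mod 8 = 5, (2/13) = -1; sign now +1; continue with (1/13)
reached (1/13) = 1, so the symbol is +1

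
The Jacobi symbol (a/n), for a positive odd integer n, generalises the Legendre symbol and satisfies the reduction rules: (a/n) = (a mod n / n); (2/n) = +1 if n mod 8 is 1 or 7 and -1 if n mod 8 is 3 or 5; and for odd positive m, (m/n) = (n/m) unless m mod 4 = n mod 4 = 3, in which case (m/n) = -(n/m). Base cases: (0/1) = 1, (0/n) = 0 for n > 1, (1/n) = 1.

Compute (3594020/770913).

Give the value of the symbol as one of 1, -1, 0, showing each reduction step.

1

(3594020/770913) = (510368/770913)   [reduce mod 770913]
510368 = 2^5·15949; (2/770913) = +1 since 770913 mod 8 = 1, so (510368/770913) = (+1)^5·(15949/770913); sign now +1
reciprocity: (15949/770913) = +1·(770913/15949) since 15949 mod 4 = 1, 770913 mod 4 = 1; sign now +1
(770913/15949) = (5361/15949)   [reduce mod 15949]
reciprocity: (5361/15949) = +1·(15949/5361) since 5361 mod 4 = 1, 15949 mod 4 = 1; sign now +1
(15949/5361) = (5227/5361)   [reduce mod 5361]
reciprocity: (5227/5361) = +1·(5361/5227) since 5227 mod 4 = 3, 5361 mod 4 = 1; sign now +1
(5361/5227) = (134/5227)   [reduce mod 5227]
134 = 2^1·67; (2/5227) = -1 since 5227 mod 8 = 3, so (134/5227) = (-1)^1·(67/5227); sign now -1
reciprocity: (67/5227) = -1·(5227/67) since 67 mod 4 = 3, 5227 mod 4 = 3; sign now +1
(5227/67) = (1/67)   [reduce mod 67]
(1/67) = 1; final value = sign = +1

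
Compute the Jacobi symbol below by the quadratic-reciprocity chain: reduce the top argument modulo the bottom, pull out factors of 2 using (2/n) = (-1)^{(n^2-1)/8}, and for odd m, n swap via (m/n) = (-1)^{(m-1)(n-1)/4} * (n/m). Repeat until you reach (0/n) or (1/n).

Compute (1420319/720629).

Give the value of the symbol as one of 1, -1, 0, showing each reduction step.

1

(1420319/720629): 1420319 mod 720629 = 699690, so (1420319/720629) = (699690/720629)
factor out 2^1: 699690 = 2^1·349845; with 720629 mod 8 = 5, (2/720629) = -1; sign now -1; continue with (349845/720629)
flip (349845/720629) -> (720629/349845): both odd, 349845 mod 4 = 1, 720629 mod 4 = 1, so the flip contributes +1; sign now -1
(720629/349845): 720629 mod 349845 = 20939, so (720629/349845) = (20939/349845)
flip (20939/349845) -> (349845/20939): both odd, 20939 mod 4 = 3, 349845 mod 4 = 1, so the flip contributes +1; sign now -1
(349845/20939): 349845 mod 20939 = 14821, so (349845/20939) = (14821/20939)
flip (14821/20939) -> (20939/14821): both odd, 14821 mod 4 = 1, 20939 mod 4 = 3, so the flip contributes +1; sign now -1
(20939/14821): 20939 mod 14821 = 6118, so (20939/14821) = (6118/14821)
factor out 2^1: 6118 = 2^1·3059; with 14821 mod 8 = 5, (2/14821) = -1; sign now +1; continue with (3059/14821)
flip (3059/14821) -> (14821/3059): both odd, 3059 mod 4 = 3, 14821 mod 4 = 1, so the flip contributes +1; sign now +1
(14821/3059): 14821 mod 3059 = 2585, so (14821/3059) = (2585/3059)
flip (2585/3059) -> (3059/2585): both odd, 2585 mod 4 = 1, 3059 mod 4 = 3, so the flip contributes +1; sign now +1
(3059/2585): 3059 mod 2585 = 474, so (3059/2585) = (474/2585)
factor out 2^1: 474 = 2^1·237; with 2585 mod 8 = 1, (2/2585) = +1; sign now +1; continue with (237/2585)
flip (237/2585) -> (2585/237): both odd, 237 mod 4 = 1, 2585 mod 4 = 1, so the flip contributes +1; sign now +1
(2585/237): 2585 mod 237 = 215, so (2585/237) = (215/237)
flip (215/237) -> (237/215): both odd, 215 mod 4 = 3, 237 mod 4 = 1, so the flip contributes +1; sign now +1
(237/215): 237 mod 215 = 22, so (237/215) = (22/215)
factor out 2^1: 22 = 2^1·11; with 215 mod 8 = 7, (2/215) = +1; sign now +1; continue with (11/215)
flip (11/215) -> (215/11): both odd, 11 mod 4 = 3, 215 mod 4 = 3, so the flip contributes -1; sign now -1
(215/11): 215 mod 11 = 6, so (215/11) = (6/11)
factor out 2^1: 6 = 2^1·3; with 11 mod 8 = 3, (2/11) = -1; sign now +1; continue with (3/11)
flip (3/11) -> (11/3): both odd, 3 mod 4 = 3, 11 mod 4 = 3, so the flip contributes -1; sign now -1
(11/3): 11 mod 3 = 2, so (11/3) = (2/3)
factor out 2^1: 2 = 2^1·1; with 3 mod 8 = 3, (2/3) = -1; sign now +1; continue with (1/3)
reached (1/3) = 1, so the symbol is +1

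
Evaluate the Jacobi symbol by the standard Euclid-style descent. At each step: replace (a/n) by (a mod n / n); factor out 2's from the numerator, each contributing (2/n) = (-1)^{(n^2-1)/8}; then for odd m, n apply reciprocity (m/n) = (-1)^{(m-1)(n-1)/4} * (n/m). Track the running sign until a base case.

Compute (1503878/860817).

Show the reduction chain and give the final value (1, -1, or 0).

(1503878/860817): 1503878 mod 860817 = 643061, so (1503878/860817) = (643061/860817)
flip (643061/860817) -> (860817/643061): both odd, 643061 mod 4 = 1, 860817 mod 4 = 1, so the flip contributes +1; sign now +1
(860817/643061): 860817 mod 643061 = 217756, so (860817/643061) = (217756/643061)
factor out 2^2: 217756 = 2^2·54439; with 643061 mod 8 = 5, (2/643061) = -1; sign now +1; continue with (54439/643061)
flip (54439/643061) -> (643061/54439): both odd, 54439 mod 4 = 3, 643061 mod 4 = 1, so the flip contributes +1; sign now +1
(643061/54439): 643061 mod 54439 = 44232, so (643061/54439) = (44232/54439)
factor out 2^3: 44232 = 2^3·5529; with 54439 mod 8 = 7, (2/54439) = +1; sign now +1; continue with (5529/54439)
flip (5529/54439) -> (54439/5529): both odd, 5529 mod 4 = 1, 54439 mod 4 = 3, so the flip contributes +1; sign now +1
(54439/5529): 54439 mod 5529 = 4678, so (54439/5529) = (4678/5529)
factor out 2^1: 4678 = 2^1·2339; with 5529 mod 8 = 1, (2/5529) = +1; sign now +1; continue with (2339/5529)
flip (2339/5529) -> (5529/2339): both odd, 2339 mod 4 = 3, 5529 mod 4 = 1, so the flip contributes +1; sign now +1
(5529/2339): 5529 mod 2339 = 851, so (5529/2339) = (851/2339)
flip (851/2339) -> (2339/851): both odd, 851 mod 4 = 3, 2339 mod 4 = 3, so the flip contributes -1; sign now -1
(2339/851): 2339 mod 851 = 637, so (2339/851) = (637/851)
flip (637/851) -> (851/637): both odd, 637 mod 4 = 1, 851 mod 4 = 3, so the flip contributes +1; sign now -1
(851/637): 851 mod 637 = 214, so (851/637) = (214/637)
factor out 2^1: 214 = 2^1·107; with 637 mod 8 = 5, (2/637) = -1; sign now +1; continue with (107/637)
flip (107/637) -> (637/107): both odd, 107 mod 4 = 3, 637 mod 4 = 1, so the flip contributes +1; sign now +1
(637/107): 637 mod 107 = 102, so (637/107) = (102/107)
factor out 2^1: 102 = 2^1·51; with 107 mod 8 = 3, (2/107) = -1; sign now -1; continue with (51/107)
flip (51/107) -> (107/51): both odd, 51 mod 4 = 3, 107 mod 4 = 3, so the flip contributes -1; sign now +1
(107/51): 107 mod 51 = 5, so (107/51) = (5/51)
flip (5/51) -> (51/5): both odd, 5 mod 4 = 1, 51 mod 4 = 3, so the flip contributes +1; sign now +1
(51/5): 51 mod 5 = 1, so (51/5) = (1/5)
reached (1/5) = 1, so the symbol is +1

1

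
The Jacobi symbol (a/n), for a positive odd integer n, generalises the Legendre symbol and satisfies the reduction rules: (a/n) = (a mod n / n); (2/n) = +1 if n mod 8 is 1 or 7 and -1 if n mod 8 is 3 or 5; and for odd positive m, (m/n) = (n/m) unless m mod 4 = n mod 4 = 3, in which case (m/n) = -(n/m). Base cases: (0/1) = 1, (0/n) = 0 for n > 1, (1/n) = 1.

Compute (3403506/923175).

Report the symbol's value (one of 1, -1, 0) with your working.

(3403506/923175) = (633981/923175)   [reduce mod 923175]
reciprocity: (633981/923175) = +1·(923175/633981) since 633981 mod 4 = 1, 923175 mod 4 = 3; sign now +1
(923175/633981) = (289194/633981)   [reduce mod 633981]
289194 = 2^1·144597; (2/633981) = -1 since 633981 mod 8 = 5, so (289194/633981) = (-1)^1·(144597/633981); sign now -1
reciprocity: (144597/633981) = +1·(633981/144597) since 144597 mod 4 = 1, 633981 mod 4 = 1; sign now -1
(633981/144597) = (55593/144597)   [reduce mod 144597]
reciprocity: (55593/144597) = +1·(144597/55593) since 55593 mod 4 = 1, 144597 mod 4 = 1; sign now -1
(144597/55593) = (33411/55593)   [reduce mod 55593]
reciprocity: (33411/55593) = +1·(55593/33411) since 33411 mod 4 = 3, 55593 mod 4 = 1; sign now -1
(55593/33411) = (22182/33411)   [reduce mod 33411]
22182 = 2^1·11091; (2/33411) = -1 since 33411 mod 8 = 3, so (22182/33411) = (-1)^1·(11091/33411); sign now +1
reciprocity: (11091/33411) = -1·(33411/11091) since 11091 mod 4 = 3, 33411 mod 4 = 3; sign now -1
(33411/11091) = (138/11091)   [reduce mod 11091]
138 = 2^1·69; (2/11091) = -1 since 11091 mod 8 = 3, so (138/11091) = (-1)^1·(69/11091); sign now +1
reciprocity: (69/11091) = +1·(11091/69) since 69 mod 4 = 1, 11091 mod 4 = 3; sign now +1
(11091/69) = (51/69)   [reduce mod 69]
reciprocity: (51/69) = +1·(69/51) since 51 mod 4 = 3, 69 mod 4 = 1; sign now +1
(69/51) = (18/51)   [reduce mod 51]
18 = 2^1·9; (2/51) = -1 since 51 mod 8 = 3, so (18/51) = (-1)^1·(9/51); sign now -1
reciprocity: (9/51) = +1·(51/9) since 9 mod 4 = 1, 51 mod 4 = 3; sign now -1
(51/9) = (6/9)   [reduce mod 9]
6 = 2^1·3; (2/9) = +1 since 9 mod 8 = 1, so (6/9) = (+1)^1·(3/9); sign now -1
reciprocity: (3/9) = +1·(9/3) since 3 mod 4 = 3, 9 mod 4 = 1; sign now -1
(9/3) = (0/3)   [reduce mod 3]
(0/3) = 0   [gcd(a, n) > 1]; final value = 0

0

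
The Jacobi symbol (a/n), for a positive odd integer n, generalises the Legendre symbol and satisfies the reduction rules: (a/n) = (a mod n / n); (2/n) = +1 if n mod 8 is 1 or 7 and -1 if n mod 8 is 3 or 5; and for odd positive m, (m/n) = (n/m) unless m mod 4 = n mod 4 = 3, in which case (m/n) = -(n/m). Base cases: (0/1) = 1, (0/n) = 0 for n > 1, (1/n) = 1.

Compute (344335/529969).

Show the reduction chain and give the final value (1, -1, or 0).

flip (344335/529969) -> (529969/344335): both odd, 344335 mod 4 = 3, 529969 mod 4 = 1, so the flip contributes +1; sign now +1
(529969/344335): 529969 mod 344335 = 185634, so (529969/344335) = (185634/344335)
factor out 2^1: 185634 = 2^1·92817; with 344335 mod 8 = 7, (2/344335) = +1; sign now +1; continue with (92817/344335)
flip (92817/344335) -> (344335/92817): both odd, 92817 mod 4 = 1, 344335 mod 4 = 3, so the flip contributes +1; sign now +1
(344335/92817): 344335 mod 92817 = 65884, so (344335/92817) = (65884/92817)
factor out 2^2: 65884 = 2^2·16471; with 92817 mod 8 = 1, (2/92817) = +1; sign now +1; continue with (16471/92817)
flip (16471/92817) -> (92817/16471): both odd, 16471 mod 4 = 3, 92817 mod 4 = 1, so the flip contributes +1; sign now +1
(92817/16471): 92817 mod 16471 = 10462, so (92817/16471) = (10462/16471)
factor out 2^1: 10462 = 2^1·5231; with 16471 mod 8 = 7, (2/16471) = +1; sign now +1; continue with (5231/16471)
flip (5231/16471) -> (16471/5231): both odd, 5231 mod 4 = 3, 16471 mod 4 = 3, so the flip contributes -1; sign now -1
(16471/5231): 16471 mod 5231 = 778, so (16471/5231) = (778/5231)
factor out 2^1: 778 = 2^1·389; with 5231 mod 8 = 7, (2/5231) = +1; sign now -1; continue with (389/5231)
flip (389/5231) -> (5231/389): both odd, 389 mod 4 = 1, 5231 mod 4 = 3, so the flip contributes +1; sign now -1
(5231/389): 5231 mod 389 = 174, so (5231/389) = (174/389)
factor out 2^1: 174 = 2^1·87; with 389 mod 8 = 5, (2/389) = -1; sign now +1; continue with (87/389)
flip (87/389) -> (389/87): both odd, 87 mod 4 = 3, 389 mod 4 = 1, so the flip contributes +1; sign now +1
(389/87): 389 mod 87 = 41, so (389/87) = (41/87)
flip (41/87) -> (87/41): both odd, 41 mod 4 = 1, 87 mod 4 = 3, so the flip contributes +1; sign now +1
(87/41): 87 mod 41 = 5, so (87/41) = (5/41)
flip (5/41) -> (41/5): both odd, 5 mod 4 = 1, 41 mod 4 = 1, so the flip contributes +1; sign now +1
(41/5): 41 mod 5 = 1, so (41/5) = (1/5)
reached (1/5) = 1, so the symbol is +1

1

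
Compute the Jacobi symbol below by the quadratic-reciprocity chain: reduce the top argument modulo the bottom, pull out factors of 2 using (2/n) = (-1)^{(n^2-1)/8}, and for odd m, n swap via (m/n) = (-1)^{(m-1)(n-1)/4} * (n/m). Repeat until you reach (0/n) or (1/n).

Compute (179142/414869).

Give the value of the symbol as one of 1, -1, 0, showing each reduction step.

179142 = 2^1·89571; (2/414869) = -1 since 414869 mod 8 = 5, so (179142/414869) = (-1)^1·(89571/414869); sign now -1
reciprocity: (89571/414869) = +1·(414869/89571) since 89571 mod 4 = 3, 414869 mod 4 = 1; sign now -1
(414869/89571) = (56585/89571)   [reduce mod 89571]
reciprocity: (56585/89571) = +1·(89571/56585) since 56585 mod 4 = 1, 89571 mod 4 = 3; sign now -1
(89571/56585) = (32986/56585)   [reduce mod 56585]
32986 = 2^1·16493; (2/56585) = +1 since 56585 mod 8 = 1, so (32986/56585) = (+1)^1·(16493/56585); sign now -1
reciprocity: (16493/56585) = +1·(56585/16493) since 16493 mod 4 = 1, 56585 mod 4 = 1; sign now -1
(56585/16493) = (7106/16493)   [reduce mod 16493]
7106 = 2^1·3553; (2/16493) = -1 since 16493 mod 8 = 5, so (7106/16493) = (-1)^1·(3553/16493); sign now +1
reciprocity: (3553/16493) = +1·(16493/3553) since 3553 mod 4 = 1, 16493 mod 4 = 1; sign now +1
(16493/3553) = (2281/3553)   [reduce mod 3553]
reciprocity: (2281/3553) = +1·(3553/2281) since 2281 mod 4 = 1, 3553 mod 4 = 1; sign now +1
(3553/2281) = (1272/2281)   [reduce mod 2281]
1272 = 2^3·159; (2/2281) = +1 since 2281 mod 8 = 1, so (1272/2281) = (+1)^3·(159/2281); sign now +1
reciprocity: (159/2281) = +1·(2281/159) since 159 mod 4 = 3, 2281 mod 4 = 1; sign now +1
(2281/159) = (55/159)   [reduce mod 159]
reciprocity: (55/159) = -1·(159/55) since 55 mod 4 = 3, 159 mod 4 = 3; sign now -1
(159/55) = (49/55)   [reduce mod 55]
reciprocity: (49/55) = +1·(55/49) since 49 mod 4 = 1, 55 mod 4 = 3; sign now -1
(55/49) = (6/49)   [reduce mod 49]
6 = 2^1·3; (2/49) = +1 since 49 mod 8 = 1, so (6/49) = (+1)^1·(3/49); sign now -1
reciprocity: (3/49) = +1·(49/3) since 3 mod 4 = 3, 49 mod 4 = 1; sign now -1
(49/3) = (1/3)   [reduce mod 3]
(1/3) = 1; final value = sign = -1

-1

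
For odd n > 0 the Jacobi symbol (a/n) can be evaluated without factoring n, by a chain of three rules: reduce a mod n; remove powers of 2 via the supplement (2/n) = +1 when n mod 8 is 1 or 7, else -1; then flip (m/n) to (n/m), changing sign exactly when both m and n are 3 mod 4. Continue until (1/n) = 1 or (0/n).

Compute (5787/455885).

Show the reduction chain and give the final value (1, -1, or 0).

reciprocity: (5787/455885) = +1·(455885/5787) since 5787 mod 4 = 3, 455885 mod 4 = 1; sign now +1
(455885/5787) = (4499/5787)   [reduce mod 5787]
reciprocity: (4499/5787) = -1·(5787/4499) since 4499 mod 4 = 3, 5787 mod 4 = 3; sign now -1
(5787/4499) = (1288/4499)   [reduce mod 4499]
1288 = 2^3·161; (2/4499) = -1 since 4499 mod 8 = 3, so (1288/4499) = (-1)^3·(161/4499); sign now +1
reciprocity: (161/4499) = +1·(4499/161) since 161 mod 4 = 1, 4499 mod 4 = 3; sign now +1
(4499/161) = (152/161)   [reduce mod 161]
152 = 2^3·19; (2/161) = +1 since 161 mod 8 = 1, so (152/161) = (+1)^3·(19/161); sign now +1
reciprocity: (19/161) = +1·(161/19) since 19 mod 4 = 3, 161 mod 4 = 1; sign now +1
(161/19) = (9/19)   [reduce mod 19]
reciprocity: (9/19) = +1·(19/9) since 9 mod 4 = 1, 19 mod 4 = 3; sign now +1
(19/9) = (1/9)   [reduce mod 9]
(1/9) = 1; final value = sign = +1

1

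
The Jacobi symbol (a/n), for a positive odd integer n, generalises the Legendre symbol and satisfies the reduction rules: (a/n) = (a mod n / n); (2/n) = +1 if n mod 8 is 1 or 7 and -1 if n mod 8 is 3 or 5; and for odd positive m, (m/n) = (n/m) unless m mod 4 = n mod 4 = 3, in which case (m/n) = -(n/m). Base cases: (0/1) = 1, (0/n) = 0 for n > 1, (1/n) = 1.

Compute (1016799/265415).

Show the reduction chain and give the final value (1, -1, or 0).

-1

(1016799/265415) = (220554/265415)   [reduce mod 265415]
220554 = 2^1·110277; (2/265415) = +1 since 265415 mod 8 = 7, so (220554/265415) = (+1)^1·(110277/265415); sign now +1
reciprocity: (110277/265415) = +1·(265415/110277) since 110277 mod 4 = 1, 265415 mod 4 = 3; sign now +1
(265415/110277) = (44861/110277)   [reduce mod 110277]
reciprocity: (44861/110277) = +1·(110277/44861) since 44861 mod 4 = 1, 110277 mod 4 = 1; sign now +1
(110277/44861) = (20555/44861)   [reduce mod 44861]
reciprocity: (20555/44861) = +1·(44861/20555) since 20555 mod 4 = 3, 44861 mod 4 = 1; sign now +1
(44861/20555) = (3751/20555)   [reduce mod 20555]
reciprocity: (3751/20555) = -1·(20555/3751) since 3751 mod 4 = 3, 20555 mod 4 = 3; sign now -1
(20555/3751) = (1800/3751)   [reduce mod 3751]
1800 = 2^3·225; (2/3751) = +1 since 3751 mod 8 = 7, so (1800/3751) = (+1)^3·(225/3751); sign now -1
reciprocity: (225/3751) = +1·(3751/225) since 225 mod 4 = 1, 3751 mod 4 = 3; sign now -1
(3751/225) = (151/225)   [reduce mod 225]
reciprocity: (151/225) = +1·(225/151) since 151 mod 4 = 3, 225 mod 4 = 1; sign now -1
(225/151) = (74/151)   [reduce mod 151]
74 = 2^1·37; (2/151) = +1 since 151 mod 8 = 7, so (74/151) = (+1)^1·(37/151); sign now -1
reciprocity: (37/151) = +1·(151/37) since 37 mod 4 = 1, 151 mod 4 = 3; sign now -1
(151/37) = (3/37)   [reduce mod 37]
reciprocity: (3/37) = +1·(37/3) since 3 mod 4 = 3, 37 mod 4 = 1; sign now -1
(37/3) = (1/3)   [reduce mod 3]
(1/3) = 1; final value = sign = -1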